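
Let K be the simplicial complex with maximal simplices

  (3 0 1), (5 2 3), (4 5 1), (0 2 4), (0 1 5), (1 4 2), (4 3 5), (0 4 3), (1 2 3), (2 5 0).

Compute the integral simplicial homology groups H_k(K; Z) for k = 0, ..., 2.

We work with the vertex ordering 0 < 1 < 2 < 3 < 4 < 5. The simplices of K, each written with vertices in increasing order, are:

  0-simplices (6): [0], [1], [2], [3], [4], [5]
  1-simplices (15): [0,1], [0,2], [0,3], [0,4], [0,5], [1,2], [1,3], [1,4], [1,5], [2,3], [2,4], [2,5], [3,4], [3,5], [4,5]
  2-simplices (10): [0,1,3], [0,1,5], [0,2,4], [0,2,5], [0,3,4], [1,2,3], [1,2,4], [1,4,5], [2,3,5], [3,4,5]

so the chain groups are C_0 ≅ Z^6, C_1 ≅ Z^15, C_2 ≅ Z^10.

∂_1: C_1 → C_0 maps an edge to its endpoints' difference, ∂[p,q] = q − p. For instance
  ∂[1,3] = [3] − [1].
The 6×15 boundary matrix has rank 5 and Smith normal form diag(1,1,1,1,1).

∂_2: C_2 → C_1 sends each 2-simplex [p,q,r] to [q,r] − [p,r] + [p,q]. For instance
  ∂[1,4,5] = [4,5] − [1,5] + [1,4],
  ∂[0,1,3] = [1,3] − [0,3] + [0,1].
The 15×10 boundary matrix has rank 10 and Smith normal form diag(1,1,1,1,1,1,1,1,1,2).

Reading off H_k = ker ∂_k / im ∂_{k+1}:

  H_0: rank C_0 − rank ∂_1 = 6 − 5 = 1, and the invariant factors of ∂_1 are all 1, so H_0 ≅ Z.
  H_1: rank ker ∂_1 − rank ∂_2 = (15 − 5) − 10 = 0, and ∂_2 has invariant factor 2 > 1, so H_1 ≅ Z/2Z.
  H_2: rank ker ∂_2 − rank ∂_3 = (10 − 10) − 0 = 0, and there is no ∂_3, so H_2 ≅ 0.

As a check, the Euler characteristic is 6 − 15 + 10 = 1, which agrees with 1 − 0 + 0 = 1.

H_0 = Z,  H_1 = Z/2Z,  H_2 = 0.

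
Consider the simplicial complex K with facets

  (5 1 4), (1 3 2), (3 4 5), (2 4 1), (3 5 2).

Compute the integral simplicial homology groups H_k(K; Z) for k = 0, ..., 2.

H_0 = Z,  H_1 = Z,  H_2 = 0.

Order the vertices as 1 < 2 < 3 < 4 < 5. Listing each simplex with vertices in this order, K has dimension 2 with simplices:

  0-simplices (5): [1], [2], [3], [4], [5]
  1-simplices (10): [1,2], [1,3], [1,4], [1,5], [2,3], [2,4], [2,5], [3,4], [3,5], [4,5]
  2-simplices (5): [1,2,3], [1,2,4], [1,4,5], [2,3,5], [3,4,5]

Hence C_0 ≅ Z^5, C_1 ≅ Z^10, C_2 ≅ Z^5.

Boundary ∂_1: C_1 → C_0 maps an edge to its endpoints' difference, ∂[p,q] = q − p. For instance
  ∂[2,3] = [3] − [2].
As a 5×10 matrix over Z this has rank 4, with invariant factors (1,1,1,1).

∂_2: C_2 → C_1 acts by ∂[p,q,r] = [q,r] − [p,r] + [p,q]. For instance
  ∂[2,3,5] = [3,5] − [2,5] + [2,3],
  ∂[1,4,5] = [4,5] − [1,5] + [1,4].
As a 10×5 matrix over Z this has rank 5, with invariant factors (1,1,1,1,1).

Now H_k = ker ∂_k / im ∂_{k+1}, so:

  H_0: rank C_0 − rank ∂_1 = 5 − 4 = 1, and the invariant factors of ∂_1 are all 1, so H_0 ≅ Z.
  H_1: rank ker ∂_1 − rank ∂_2 = (10 − 4) − 5 = 1, and the invariant factors of ∂_2 are all 1, so H_1 ≅ Z.
  H_2: rank ker ∂_2 − rank ∂_3 = (5 − 5) − 0 = 0, and there is no ∂_3, so H_2 ≅ 0.

(K is a triangulation of the Möbius band.)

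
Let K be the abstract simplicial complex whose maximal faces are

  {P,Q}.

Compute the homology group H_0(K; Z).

H_0 = Z.

We work with the vertex ordering P < Q. The simplices of K, each written with vertices in increasing order, are:

  0-simplices (2): P, Q
  1-simplices (1): PQ

giving chain groups C_0 ≅ Z^2, C_1 ≅ Z^1.

The boundary map ∂_1: C_1 → C_0 is given by ∂[p,q] = [q] − [p]. For instance
  ∂PQ = Q − P.
As a 2×1 matrix over Z this has rank 1, with invariant factors (1).

From H_k ≅ ker(∂_k) / im(∂_{k+1}) we obtain:

  H_0: rank C_0 − rank ∂_1 = 2 − 1 = 1, and the invariant factors of ∂_1 are all 1, so H_0 ≅ Z.

(K is a triangulation of the 1-simplex.)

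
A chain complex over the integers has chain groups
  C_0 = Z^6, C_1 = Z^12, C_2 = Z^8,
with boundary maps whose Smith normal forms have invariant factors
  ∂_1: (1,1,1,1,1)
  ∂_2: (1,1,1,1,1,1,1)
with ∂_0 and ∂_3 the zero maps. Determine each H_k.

H_0: b_0 = 6 − 0 − 5 = 1; torsion from ∂_1 factors > 1: none. So H_0 = Z.
H_1: b_1 = 12 − 5 − 7 = 0; torsion from ∂_2 factors > 1: none. So H_1 = 0.
H_2: b_2 = 8 − 7 − 0 = 1; torsion from ∂_3 factors > 1: none. So H_2 = Z.

H_0 = Z,  H_1 = 0,  H_2 = Z.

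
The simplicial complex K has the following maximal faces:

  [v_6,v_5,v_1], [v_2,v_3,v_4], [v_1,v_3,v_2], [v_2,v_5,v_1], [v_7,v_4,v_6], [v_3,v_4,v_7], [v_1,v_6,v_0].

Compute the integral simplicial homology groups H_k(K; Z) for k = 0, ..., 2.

H_0 = Z,  H_1 = Z,  H_2 = 0.

Order the vertices as v_0 < v_1 < v_2 < v_3 < v_4 < v_5 < v_6 < v_7. Listing each simplex with vertices in this order, K has dimension 2 with simplices:

  0-simplices (8): [v_0], [v_1], [v_2], [v_3], [v_4], [v_5], [v_6], [v_7]
  1-simplices (15): (15 of them)
  2-simplices (7): [v_0,v_1,v_6], [v_1,v_2,v_3], [v_1,v_2,v_5], [v_1,v_5,v_6], [v_2,v_3,v_4], [v_3,v_4,v_7], [v_4,v_6,v_7]

so the chain groups are C_0 ≅ Z^8, C_1 ≅ Z^15, C_2 ≅ Z^7.

∂_1: C_1 → C_0 maps an edge to its endpoints' difference, ∂[p,q] = q − p.
This gives a 8×15 integer matrix of rank 7; reducing to Smith normal form yields diagonal entries (1,1,1,1,1,1,1).

∂_2: C_2 → C_1 maps a triangle to the signed sum of its edges. For instance
  ∂[v_1,v_5,v_6] = [v_5,v_6] − [v_1,v_6] + [v_1,v_5],
  ∂[v_2,v_3,v_4] = [v_3,v_4] − [v_2,v_4] + [v_2,v_3].
The 15×7 boundary matrix has rank 7 and Smith normal form diag(1,1,1,1,1,1,1).

Reading off H_k = ker ∂_k / im ∂_{k+1}:

  H_0: rank C_0 − rank ∂_1 = 8 − 7 = 1, and the invariant factors of ∂_1 are all 1, so H_0 ≅ Z.
  H_1: rank ker ∂_1 − rank ∂_2 = (15 − 7) − 7 = 1, and the invariant factors of ∂_2 are all 1, so H_1 ≅ Z.
  H_2: rank ker ∂_2 − rank ∂_3 = (7 − 7) − 0 = 0, and there is no ∂_3, so H_2 ≅ 0.

As a check, the Euler characteristic is 8 − 15 + 7 = 0, which agrees with 1 − 1 + 0 = 0.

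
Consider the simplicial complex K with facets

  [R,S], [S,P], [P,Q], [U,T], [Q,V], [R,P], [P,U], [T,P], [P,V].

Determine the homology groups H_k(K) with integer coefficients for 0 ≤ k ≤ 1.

H_0 ≅ Z,  H_1 ≅ Z^3.

Order the vertices as P < Q < R < S < T < U < V. Listing each simplex with vertices in this order, K has dimension 1 with simplices:

  0-simplices (7): P, Q, R, S, T, U, V
  1-simplices (9): PQ, PR, PS, PT, PU, PV, QV, RS, TU

so the chain groups are C_0 ≅ Z^7, C_1 ≅ Z^9.

∂_1: C_1 → C_0 sends each edge [p,q] (with p < q) to q − p.
The resulting 7×9 matrix has rank 6, and its Smith normal form has invariant factors (1,1,1,1,1,1).

From H_k ≅ ker(∂_k) / im(∂_{k+1}) we obtain:

  H_0: rank C_0 − rank ∂_1 = 7 − 6 = 1, and the invariant factors of ∂_1 are all 1, so H_0 ≅ Z.
  H_1: rank ker ∂_1 − rank ∂_2 = (9 − 6) − 0 = 3, and there is no ∂_2, so H_1 ≅ Z^3.

(K is a triangulation of a wedge of 3 circles.)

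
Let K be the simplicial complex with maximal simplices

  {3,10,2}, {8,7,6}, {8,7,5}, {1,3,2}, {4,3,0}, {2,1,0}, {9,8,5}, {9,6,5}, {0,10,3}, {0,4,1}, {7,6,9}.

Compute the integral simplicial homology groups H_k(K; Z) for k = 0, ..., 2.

Take the total order 0 < 1 < 2 < 3 < 4 < 5 < 6 < 7 < 8 < 9 < 10 on the vertex set. Then K (dimension 2) consists of the simplices:

  0-simplices (11): [0], [1], [2], [3], [4], [5], [6], [7], [8], [9], [10]
  1-simplices (22): [0,1], [0,2], [0,3], [0,4], [0,10], [1,2], [1,3], [1,4], [2,3], [2,10], [3,4], [3,10], [5,6], [5,7], [5,8], [5,9], [6,7], [6,8], [6,9], [7,8], [7,9], [8,9]
  2-simplices (11): [0,1,2], [0,1,4], [0,3,4], [0,3,10], [1,2,3], [2,3,10], [5,6,9], [5,7,8], [5,8,9], [6,7,8], [6,7,9]

Hence C_0 ≅ Z^11, C_1 ≅ Z^22, C_2 ≅ Z^11.

Boundary ∂_1: C_1 → C_0 is given by ∂[p,q] = [q] − [p]. For instance
  ∂[0,1] = [1] − [0].
The resulting 11×22 matrix has rank 9, and its Smith normal form has invariant factors (1,1,1,1,1,1,1,1,1).

The boundary map ∂_2: C_2 → C_1 acts by ∂[p,q,r] = [q,r] − [p,r] + [p,q]. For instance
  ∂[2,3,10] = [3,10] − [2,10] + [2,3],
  ∂[0,1,2] = [1,2] − [0,2] + [0,1].
The 22×11 boundary matrix has rank 11 and Smith normal form diag(1,1,1,1,1,1,1,1,1,1,1).

Reading off H_k = ker ∂_k / im ∂_{k+1}:

  H_0: rank C_0 − rank ∂_1 = 11 − 9 = 2, and the invariant factors of ∂_1 are all 1, so H_0 ≅ Z^2.
  H_1: rank ker ∂_1 − rank ∂_2 = (22 − 9) − 11 = 2, and the invariant factors of ∂_2 are all 1, so H_1 ≅ Z^2.
  H_2: rank ker ∂_2 − rank ∂_3 = (11 − 11) − 0 = 0, and there is no ∂_3, so H_2 ≅ 0.

As a check, the Euler characteristic is 11 − 22 + 11 = 0, which agrees with 2 − 2 + 0 = 0.

H_0 ≅ Z^2,  H_1 ≅ Z^2,  H_2 = 0.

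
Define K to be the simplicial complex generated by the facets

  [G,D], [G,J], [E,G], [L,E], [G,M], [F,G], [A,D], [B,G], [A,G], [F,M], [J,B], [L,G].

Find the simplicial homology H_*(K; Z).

Fix the vertex order A < B < D < E < F < G < J < L < M and write every simplex with vertices in increasing order. Then dim K = 1 and the simplices of K are:

  0-simplices (9): A, B, D, E, F, G, J, L, M
  1-simplices (12): AD, AG, BG, BJ, DG, EG, EL, FG, FM, GJ, GL, GM

so the chain groups are C_0 ≅ Z^9, C_1 ≅ Z^12.

∂_1: C_1 → C_0 sends each edge [p,q] (with p < q) to q − p.
This gives a 9×12 integer matrix of rank 8; reducing to Smith normal form yields diagonal entries (1,1,1,1,1,1,1,1).

Now H_k = ker ∂_k / im ∂_{k+1}, so:

  H_0: rank C_0 − rank ∂_1 = 9 − 8 = 1, and the invariant factors of ∂_1 are all 1, so H_0 = Z.
  H_1: rank ker ∂_1 − rank ∂_2 = (12 − 8) − 0 = 4, and there is no ∂_2, so H_1 = Z^4.

As a check, the Euler characteristic is 9 − 12 = -3, which agrees with 1 − 4 = -3.
(K is a triangulation of a wedge of 4 circles.)

H_0 = Z,  H_1 = Z^4.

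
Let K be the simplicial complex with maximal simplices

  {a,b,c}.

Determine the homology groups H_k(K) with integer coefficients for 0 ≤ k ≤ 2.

H_0 = Z,  H_1 = 0,  H_2 = 0.

K has 3 vertices, 3 edges, 1 triangle.
rank ∂_0 = 0, rank ∂_1 = 2 ⇒ b_0 = 3 − 0 − 2 = 1; all invariant factors of ∂_1 are 1 so no torsion. So H_0 = Z.
rank ∂_1 = 2, rank ∂_2 = 1 ⇒ b_1 = 3 − 2 − 1 = 0; all invariant factors of ∂_2 are 1 so no torsion. So H_1 = 0.
rank ∂_2 = 1, rank ∂_3 = 0 ⇒ b_2 = 1 − 1 − 0 = 0. So H_2 = 0.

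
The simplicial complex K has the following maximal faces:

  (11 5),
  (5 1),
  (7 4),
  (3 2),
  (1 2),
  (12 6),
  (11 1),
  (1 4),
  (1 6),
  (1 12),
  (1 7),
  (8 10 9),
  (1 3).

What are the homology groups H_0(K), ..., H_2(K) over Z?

We work with the vertex ordering 1 < 2 < 3 < 4 < 5 < 6 < 7 < 8 < 9 < 10 < 11 < 12. The simplices of K, each written with vertices in increasing order, are:

  0-simplices (12): [1], [2], [3], [4], [5], [6], [7], [8], [9], [10], [11], [12]
  1-simplices (15): [1,2], [1,3], [1,4], [1,5], [1,6], [1,7], [1,11], [1,12], [2,3], [4,7], [5,11], [6,12], [8,9], [8,10], [9,10]
  2-simplices (1): [8,9,10]

giving chain groups C_0 ≅ Z^12, C_1 ≅ Z^15, C_2 ≅ Z^1.

The boundary map ∂_1: C_1 → C_0 is given by ∂[p,q] = [q] − [p].
The 12×15 boundary matrix has rank 10 and Smith normal form diag(1,1,1,1,1,1,1,1,1,1).

∂_2: C_2 → C_1 acts by ∂[p,q,r] = [q,r] − [p,r] + [p,q]. For instance
  ∂[8,9,10] = [9,10] − [8,10] + [8,9].
The 15×1 boundary matrix has rank 1 and Smith normal form diag(1).

Reading off H_k = ker ∂_k / im ∂_{k+1}:

  H_0: rank C_0 − rank ∂_1 = 12 − 10 = 2, and the invariant factors of ∂_1 are all 1, so H_0 ≅ Z^2.
  H_1: rank ker ∂_1 − rank ∂_2 = (15 − 10) − 1 = 4, and the invariant factors of ∂_2 are all 1, so H_1 ≅ Z^4.
  H_2: rank ker ∂_2 − rank ∂_3 = (1 − 1) − 0 = 0, and there is no ∂_3, so H_2 ≅ 0.

As a check, the Euler characteristic is 12 − 15 + 1 = -2, which agrees with 2 − 4 + 0 = -2.

H_0 ≅ Z^2,  H_1 ≅ Z^4,  H_2 = 0.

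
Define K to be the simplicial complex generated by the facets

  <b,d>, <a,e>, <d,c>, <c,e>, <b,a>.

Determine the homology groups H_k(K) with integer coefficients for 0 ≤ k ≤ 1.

H_0 ≅ Z,  H_1 ≅ Z.

Take the total order a < b < c < d < e on the vertex set. Then K (dimension 1) consists of the simplices:

  0-simplices (5): a, b, c, d, e
  1-simplices (5): ab, ae, bd, cd, ce

Hence C_0 ≅ Z^5, C_1 ≅ Z^5.

Boundary ∂_1: C_1 → C_0 sends each edge [p,q] (with p < q) to q − p. For instance
  ∂ce = e − c.
The 5×5 boundary matrix has rank 4 and Smith normal form diag(1,1,1,1).

From H_k ≅ ker(∂_k) / im(∂_{k+1}) we obtain:

  H_0: rank C_0 − rank ∂_1 = 5 − 4 = 1, and the invariant factors of ∂_1 are all 1, so H_0 ≅ Z.
  H_1: rank ker ∂_1 − rank ∂_2 = (5 − 4) − 0 = 1, and there is no ∂_2, so H_1 ≅ Z.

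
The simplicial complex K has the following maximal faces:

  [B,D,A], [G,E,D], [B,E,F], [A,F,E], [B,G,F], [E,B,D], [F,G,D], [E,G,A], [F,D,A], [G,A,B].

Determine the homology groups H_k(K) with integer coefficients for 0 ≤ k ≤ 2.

Fix the vertex order A < B < D < E < F < G and write every simplex with vertices in increasing order. Then dim K = 2 and the simplices of K are:

  0-simplices (6): A, B, D, E, F, G
  1-simplices (15): AB, AD, AE, AF, AG, BD, BE, BF, BG, DE, DF, DG, EF, EG, FG
  2-simplices (10): ABD, ABG, ADF, AEF, AEG, BDE, BEF, BFG, DEG, DFG

giving chain groups C_0 ≅ Z^6, C_1 ≅ Z^15, C_2 ≅ Z^10.

Boundary ∂_1: C_1 → C_0 maps an edge to its endpoints' difference, ∂[p,q] = q − p. For instance
  ∂BG = G − B.
This gives a 6×15 integer matrix of rank 5; reducing to Smith normal form yields diagonal entries (1,1,1,1,1).

Boundary ∂_2: C_2 → C_1 sends each 2-simplex [p,q,r] to [q,r] − [p,r] + [p,q]. For instance
  ∂BFG = FG − BG + BF,
  ∂ABG = BG − AG + AB.
The 15×10 boundary matrix has rank 10 and Smith normal form diag(1,1,1,1,1,1,1,1,1,2).

Now H_k = ker ∂_k / im ∂_{k+1}, so:

  H_0: rank C_0 − rank ∂_1 = 6 − 5 = 1, and the invariant factors of ∂_1 are all 1, so H_0 = Z.
  H_1: rank ker ∂_1 − rank ∂_2 = (15 − 5) − 10 = 0, and ∂_2 has invariant factor 2 > 1, so H_1 = Z/2.
  H_2: rank ker ∂_2 − rank ∂_3 = (10 − 10) − 0 = 0, and there is no ∂_3, so H_2 = 0.

As a check, the Euler characteristic is 6 − 15 + 10 = 1, which agrees with 1 − 0 + 0 = 1.
(K is a triangulation of the real projective plane RP^2.)

H_0 = Z,  H_1 = Z/2,  H_2 = 0.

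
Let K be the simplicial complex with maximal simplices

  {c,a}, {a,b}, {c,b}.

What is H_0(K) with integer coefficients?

H_0 = Z.

Take the total order a < b < c on the vertex set. Then K (dimension 1) consists of the simplices:

  0-simplices (3): a, b, c
  1-simplices (3): ab, ac, bc

so the chain groups are C_0 ≅ Z^3, C_1 ≅ Z^3.

Boundary ∂_1: C_1 → C_0 is given by ∂[p,q] = [q] − [p]. For instance
  ∂bc = c − b.
This gives a 3×3 integer matrix of rank 2; reducing to Smith normal form yields diagonal entries (1,1).

From H_k ≅ ker(∂_k) / im(∂_{k+1}) we obtain:

  H_0: rank C_0 − rank ∂_1 = 3 − 2 = 1, and the invariant factors of ∂_1 are all 1, so H_0 = Z.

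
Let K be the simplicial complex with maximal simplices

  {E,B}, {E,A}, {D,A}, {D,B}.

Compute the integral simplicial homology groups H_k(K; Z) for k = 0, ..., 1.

Fix the vertex order A < B < D < E and write every simplex with vertices in increasing order. Then dim K = 1 and the simplices of K are:

  0-simplices (4): A, B, D, E
  1-simplices (4): AD, AE, BD, BE

so the chain groups are C_0 ≅ Z^4, C_1 ≅ Z^4.

Boundary ∂_1: C_1 → C_0 is given by ∂[p,q] = [q] − [p].
As a 4×4 matrix over Z this has rank 3, with invariant factors (1,1,1).

From H_k ≅ ker(∂_k) / im(∂_{k+1}) we obtain:

  H_0: rank C_0 − rank ∂_1 = 4 − 3 = 1, and the invariant factors of ∂_1 are all 1, so H_0 ≅ Z.
  H_1: rank ker ∂_1 − rank ∂_2 = (4 − 3) − 0 = 1, and there is no ∂_2, so H_1 ≅ Z.

H_0 ≅ Z,  H_1 ≅ Z.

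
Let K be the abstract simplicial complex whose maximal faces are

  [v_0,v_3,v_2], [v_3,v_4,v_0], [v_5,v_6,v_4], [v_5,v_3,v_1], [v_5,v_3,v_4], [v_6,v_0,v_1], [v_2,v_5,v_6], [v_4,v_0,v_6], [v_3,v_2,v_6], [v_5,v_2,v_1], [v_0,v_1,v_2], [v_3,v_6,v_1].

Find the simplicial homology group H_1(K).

Take the total order v_0 < v_1 < v_2 < v_3 < v_4 < v_5 < v_6 on the vertex set. Then K (dimension 2) consists of the simplices:

  0-simplices (7): [v_0], [v_1], [v_2], [v_3], [v_4], [v_5], [v_6]
  1-simplices (18): (18 of them)
  2-simplices (12): (12 of them)

giving chain groups C_0 ≅ Z^7, C_1 ≅ Z^18, C_2 ≅ Z^12.

The boundary map ∂_1: C_1 → C_0 maps an edge to its endpoints' difference, ∂[p,q] = q − p. For instance
  ∂[v_3,v_4] = [v_4] − [v_3].
This gives a 7×18 integer matrix of rank 6; reducing to Smith normal form yields diagonal entries (1,1,1,1,1,1).

The boundary map ∂_2: C_2 → C_1 acts by ∂[p,q,r] = [q,r] − [p,r] + [p,q]. For instance
  ∂[v_0,v_1,v_2] = [v_1,v_2] − [v_0,v_2] + [v_0,v_1],
  ∂[v_0,v_3,v_4] = [v_3,v_4] − [v_0,v_4] + [v_0,v_3].
The resulting 18×12 matrix has rank 12, and its Smith normal form has invariant factors (1,1,1,1,1,1,1,1,1,1,1,2).

Reading off H_k = ker ∂_k / im ∂_{k+1}:

  H_1: rank ker ∂_1 − rank ∂_2 = (18 − 6) − 12 = 0, and ∂_2 has invariant factor 2 > 1, so H_1 ≅ Z/2.

(K is a triangulation of the real projective plane RP^2.)

H_1 ≅ Z/2.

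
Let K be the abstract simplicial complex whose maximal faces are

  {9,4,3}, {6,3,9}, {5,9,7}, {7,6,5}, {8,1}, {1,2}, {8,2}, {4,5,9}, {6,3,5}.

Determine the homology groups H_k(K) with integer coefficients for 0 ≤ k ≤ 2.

Take the total order 1 < 2 < 3 < 4 < 5 < 6 < 7 < 8 < 9 on the vertex set. Then K (dimension 2) consists of the simplices:

  0-simplices (9): [1], [2], [3], [4], [5], [6], [7], [8], [9]
  1-simplices (15): [1,2], [1,8], [2,8], [3,4], [3,5], [3,6], [3,9], [4,5], [4,9], [5,6], [5,7], [5,9], [6,7], [6,9], [7,9]
  2-simplices (6): [3,4,9], [3,5,6], [3,6,9], [4,5,9], [5,6,7], [5,7,9]

Hence C_0 ≅ Z^9, C_1 ≅ Z^15, C_2 ≅ Z^6.

The boundary map ∂_1: C_1 → C_0 sends each edge [p,q] (with p < q) to q − p.
As a 9×15 matrix over Z this has rank 7, with invariant factors (1,1,1,1,1,1,1).

Boundary ∂_2: C_2 → C_1 maps a triangle to the signed sum of its edges. For instance
  ∂[3,6,9] = [6,9] − [3,9] + [3,6],
  ∂[5,7,9] = [7,9] − [5,9] + [5,7].
This gives a 15×6 integer matrix of rank 6; reducing to Smith normal form yields diagonal entries (1,1,1,1,1,1).

From H_k ≅ ker(∂_k) / im(∂_{k+1}) we obtain:

  H_0: rank C_0 − rank ∂_1 = 9 − 7 = 2, and the invariant factors of ∂_1 are all 1, so H_0 ≅ Z^2.
  H_1: rank ker ∂_1 − rank ∂_2 = (15 − 7) − 6 = 2, and the invariant factors of ∂_2 are all 1, so H_1 ≅ Z^2.
  H_2: rank ker ∂_2 − rank ∂_3 = (6 − 6) − 0 = 0, and there is no ∂_3, so H_2 ≅ 0.

As a check, the Euler characteristic is 9 − 15 + 6 = 0, which agrees with 2 − 2 + 0 = 0.
(K is a triangulation of the disjoint union of the circle S^1 and the cylinder S^1 x I.)

H_0 = Z^2,  H_1 = Z^2,  H_2 = 0.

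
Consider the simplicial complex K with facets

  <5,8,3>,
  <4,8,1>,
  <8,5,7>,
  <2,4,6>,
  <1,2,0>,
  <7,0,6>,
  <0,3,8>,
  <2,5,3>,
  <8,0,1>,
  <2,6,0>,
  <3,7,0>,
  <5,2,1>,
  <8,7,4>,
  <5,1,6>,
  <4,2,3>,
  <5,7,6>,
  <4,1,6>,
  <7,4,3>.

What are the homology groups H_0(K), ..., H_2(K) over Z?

H_0 ≅ Z,  H_1 ≅ Z ⊕ Z_2,  H_2 = 0.

We work with the vertex ordering 0 < 1 < 2 < 3 < 4 < 5 < 6 < 7 < 8. The simplices of K, each written with vertices in increasing order, are:

  0-simplices (9): [0], [1], [2], [3], [4], [5], [6], [7], [8]
  1-simplices (27): (27 of them)
  2-simplices (18): [0,1,2], [0,1,8], [0,2,6], [0,3,7], [0,3,8], [0,6,7], [1,2,5], [1,4,6], [1,4,8], [1,5,6], [2,3,4], [2,3,5], [2,4,6], [3,4,7], [3,5,8], [4,7,8], [5,6,7], [5,7,8]

Hence C_0 ≅ Z^9, C_1 ≅ Z^27, C_2 ≅ Z^18.

Boundary ∂_1: C_1 → C_0 is given by ∂[p,q] = [q] − [p].
As a 9×27 matrix over Z this has rank 8, with invariant factors (1,1,1,1,1,1,1,1).

Boundary ∂_2: C_2 → C_1 maps a triangle to the signed sum of its edges. For instance
  ∂[0,1,2] = [1,2] − [0,2] + [0,1],
  ∂[0,6,7] = [6,7] − [0,7] + [0,6].
The resulting 27×18 matrix has rank 18, and its Smith normal form has invariant factors (1,1,1,1,1,1,1,1,1,1,1,1,1,1,1,1,1,2).

Computing H_k = (kernel of ∂_k) / (image of ∂_{k+1}):

  H_0: rank C_0 − rank ∂_1 = 9 − 8 = 1, and the invariant factors of ∂_1 are all 1, so H_0 = Z.
  H_1: rank ker ∂_1 − rank ∂_2 = (27 − 8) − 18 = 1, and ∂_2 has invariant factor 2 > 1, so H_1 = Z ⊕ Z_2.
  H_2: rank ker ∂_2 − rank ∂_3 = (18 − 18) − 0 = 0, and there is no ∂_3, so H_2 = 0.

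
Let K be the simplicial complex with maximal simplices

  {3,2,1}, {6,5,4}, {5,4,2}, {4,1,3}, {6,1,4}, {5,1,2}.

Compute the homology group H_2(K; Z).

H_2 ≅ 0.

Order the vertices as 1 < 2 < 3 < 4 < 5 < 6. Listing each simplex with vertices in this order, K has dimension 2 with simplices:

  0-simplices (6): [1], [2], [3], [4], [5], [6]
  1-simplices (12): [1,2], [1,3], [1,4], [1,5], [1,6], [2,3], [2,4], [2,5], [3,4], [4,5], [4,6], [5,6]
  2-simplices (6): [1,2,3], [1,2,5], [1,3,4], [1,4,6], [2,4,5], [4,5,6]

giving chain groups C_0 ≅ Z^6, C_1 ≅ Z^12, C_2 ≅ Z^6.

The boundary map ∂_1: C_1 → C_0 is given by ∂[p,q] = [q] − [p].
As a 6×12 matrix over Z this has rank 5, with invariant factors (1,1,1,1,1).

The boundary map ∂_2: C_2 → C_1 acts by ∂[p,q,r] = [q,r] − [p,r] + [p,q]. For instance
  ∂[1,2,5] = [2,5] − [1,5] + [1,2],
  ∂[1,3,4] = [3,4] − [1,4] + [1,3].
The 12×6 boundary matrix has rank 6 and Smith normal form diag(1,1,1,1,1,1).

Now H_k = ker ∂_k / im ∂_{k+1}, so:

  H_2: rank ker ∂_2 − rank ∂_3 = (6 − 6) − 0 = 0, and there is no ∂_3, so H_2 = 0.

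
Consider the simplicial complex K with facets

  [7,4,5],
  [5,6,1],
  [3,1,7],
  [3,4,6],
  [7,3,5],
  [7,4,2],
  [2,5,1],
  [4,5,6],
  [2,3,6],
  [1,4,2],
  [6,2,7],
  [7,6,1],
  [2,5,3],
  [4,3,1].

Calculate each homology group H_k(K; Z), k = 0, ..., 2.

H_0 = Z,  H_1 = Z^2,  H_2 = Z.

Fix the vertex order 1 < 2 < 3 < 4 < 5 < 6 < 7 and write every simplex with vertices in increasing order. Then dim K = 2 and the simplices of K are:

  0-simplices (7): [1], [2], [3], [4], [5], [6], [7]
  1-simplices (21): [1,2], [1,3], [1,4], [1,5], [1,6], [1,7], [2,3], [2,4], [2,5], [2,6], [2,7], [3,4], [3,5], [3,6], [3,7], [4,5], [4,6], [4,7], [5,6], [5,7], [6,7]
  2-simplices (14): [1,2,4], [1,2,5], [1,3,4], [1,3,7], [1,5,6], [1,6,7], [2,3,5], [2,3,6], [2,4,7], [2,6,7], [3,4,6], [3,5,7], [4,5,6], [4,5,7]

giving chain groups C_0 ≅ Z^7, C_1 ≅ Z^21, C_2 ≅ Z^14.

Boundary ∂_1: C_1 → C_0 maps an edge to its endpoints' difference, ∂[p,q] = q − p. For instance
  ∂[3,4] = [4] − [3].
As a 7×21 matrix over Z this has rank 6, with invariant factors (1,1,1,1,1,1).

The boundary map ∂_2: C_2 → C_1 maps a triangle to the signed sum of its edges. For instance
  ∂[2,4,7] = [4,7] − [2,7] + [2,4],
  ∂[4,5,6] = [5,6] − [4,6] + [4,5].
The 21×14 boundary matrix has rank 13 and Smith normal form diag(1,1,1,1,1,1,1,1,1,1,1,1,1).

Computing H_k = (kernel of ∂_k) / (image of ∂_{k+1}):

  H_0: rank C_0 − rank ∂_1 = 7 − 6 = 1, and the invariant factors of ∂_1 are all 1, so H_0 ≅ Z.
  H_1: rank ker ∂_1 − rank ∂_2 = (21 − 6) − 13 = 2, and the invariant factors of ∂_2 are all 1, so H_1 ≅ Z^2.
  H_2: rank ker ∂_2 − rank ∂_3 = (14 − 13) − 0 = 1, and there is no ∂_3, so H_2 ≅ Z.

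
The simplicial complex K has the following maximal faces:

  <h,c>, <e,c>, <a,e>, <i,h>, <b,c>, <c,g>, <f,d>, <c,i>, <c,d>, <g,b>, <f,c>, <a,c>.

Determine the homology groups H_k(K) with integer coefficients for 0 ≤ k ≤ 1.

H_0 = Z,  H_1 = Z^4.

Take the total order a < b < c < d < e < f < g < h < i on the vertex set. Then K (dimension 1) consists of the simplices:

  0-simplices (9): a, b, c, d, e, f, g, h, i
  1-simplices (12): ac, ae, bc, bg, cd, ce, cf, cg, ch, ci, df, hi

giving chain groups C_0 ≅ Z^9, C_1 ≅ Z^12.

∂_1: C_1 → C_0 maps an edge to its endpoints' difference, ∂[p,q] = q − p.
This gives a 9×12 integer matrix of rank 8; reducing to Smith normal form yields diagonal entries (1,1,1,1,1,1,1,1).

From H_k ≅ ker(∂_k) / im(∂_{k+1}) we obtain:

  H_0: rank C_0 − rank ∂_1 = 9 − 8 = 1, and the invariant factors of ∂_1 are all 1, so H_0 = Z.
  H_1: rank ker ∂_1 − rank ∂_2 = (12 − 8) − 0 = 4, and there is no ∂_2, so H_1 = Z^4.

As a check, the Euler characteristic is 9 − 12 = -3, which agrees with 1 − 4 = -3.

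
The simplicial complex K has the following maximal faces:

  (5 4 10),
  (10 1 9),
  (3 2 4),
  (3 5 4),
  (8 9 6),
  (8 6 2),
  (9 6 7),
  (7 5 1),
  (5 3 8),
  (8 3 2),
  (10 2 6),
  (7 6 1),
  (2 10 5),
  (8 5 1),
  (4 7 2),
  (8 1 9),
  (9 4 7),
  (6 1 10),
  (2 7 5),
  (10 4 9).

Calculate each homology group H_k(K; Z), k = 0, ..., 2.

H_0 ≅ Z,  H_1 ≅ Z ⊕ Z/2,  H_2 = 0.

Order the vertices as 1 < 2 < 3 < 4 < 5 < 6 < 7 < 8 < 9 < 10. Listing each simplex with vertices in this order, K has dimension 2 with simplices:

  0-simplices (10): [1], [2], [3], [4], [5], [6], [7], [8], [9], [10]
  1-simplices (30): (30 of them)
  2-simplices (20): (20 of them)

so the chain groups are C_0 ≅ Z^10, C_1 ≅ Z^30, C_2 ≅ Z^20.

The boundary map ∂_1: C_1 → C_0 sends each edge [p,q] (with p < q) to q − p. For instance
  ∂[6,9] = [9] − [6].
As a 10×30 matrix over Z this has rank 9, with invariant factors (1,1,1,1,1,1,1,1,1).

Boundary ∂_2: C_2 → C_1 sends each 2-simplex [p,q,r] to [q,r] − [p,r] + [p,q]. For instance
  ∂[1,9,10] = [9,10] − [1,10] + [1,9],
  ∂[2,3,8] = [3,8] − [2,8] + [2,3].
The resulting 30×20 matrix has rank 20, and its Smith normal form has invariant factors (1,1,1,1,1,1,1,1,1,1,1,1,1,1,1,1,1,1,1,2).

Now H_k = ker ∂_k / im ∂_{k+1}, so:

  H_0: rank C_0 − rank ∂_1 = 10 − 9 = 1, and the invariant factors of ∂_1 are all 1, so H_0 ≅ Z.
  H_1: rank ker ∂_1 − rank ∂_2 = (30 − 9) − 20 = 1, and ∂_2 has invariant factor 2 > 1, so H_1 ≅ Z ⊕ Z/2.
  H_2: rank ker ∂_2 − rank ∂_3 = (20 − 20) − 0 = 0, and there is no ∂_3, so H_2 ≅ 0.

As a check, the Euler characteristic is 10 − 30 + 20 = 0, which agrees with 1 − 1 + 0 = 0.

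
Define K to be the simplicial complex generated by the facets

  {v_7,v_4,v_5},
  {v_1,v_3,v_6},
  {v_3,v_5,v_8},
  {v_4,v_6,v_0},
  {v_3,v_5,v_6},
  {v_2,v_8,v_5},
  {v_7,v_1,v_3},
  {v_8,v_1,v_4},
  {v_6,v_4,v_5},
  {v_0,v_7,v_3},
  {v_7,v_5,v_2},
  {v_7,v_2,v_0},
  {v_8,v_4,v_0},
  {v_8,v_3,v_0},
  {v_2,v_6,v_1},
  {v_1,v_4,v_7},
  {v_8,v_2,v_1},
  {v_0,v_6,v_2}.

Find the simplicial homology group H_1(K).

Fix the vertex order v_0 < v_1 < v_2 < v_3 < v_4 < v_5 < v_6 < v_7 < v_8 and write every simplex with vertices in increasing order. Then dim K = 2 and the simplices of K are:

  0-simplices (9): [v_0], [v_1], [v_2], [v_3], [v_4], [v_5], [v_6], [v_7], [v_8]
  1-simplices (27): (27 of them)
  2-simplices (18): (18 of them)

Hence C_0 ≅ Z^9, C_1 ≅ Z^27, C_2 ≅ Z^18.

The boundary map ∂_1: C_1 → C_0 sends each edge [p,q] (with p < q) to q − p. For instance
  ∂[v_3,v_7] = [v_7] − [v_3].
This gives a 9×27 integer matrix of rank 8; reducing to Smith normal form yields diagonal entries (1,1,1,1,1,1,1,1).

Boundary ∂_2: C_2 → C_1 acts by ∂[p,q,r] = [q,r] − [p,r] + [p,q]. For instance
  ∂[v_0,v_2,v_6] = [v_2,v_6] − [v_0,v_6] + [v_0,v_2],
  ∂[v_1,v_3,v_7] = [v_3,v_7] − [v_1,v_7] + [v_1,v_3].
The resulting 27×18 matrix has rank 17, and its Smith normal form has invariant factors (1,1,1,1,1,1,1,1,1,1,1,1,1,1,1,1,1).

Reading off H_k = ker ∂_k / im ∂_{k+1}:

  H_1: rank ker ∂_1 − rank ∂_2 = (27 − 8) − 17 = 2, and the invariant factors of ∂_2 are all 1, so H_1 ≅ Z^2.

(K is a triangulation of the torus T^2.)

H_1 = Z^2.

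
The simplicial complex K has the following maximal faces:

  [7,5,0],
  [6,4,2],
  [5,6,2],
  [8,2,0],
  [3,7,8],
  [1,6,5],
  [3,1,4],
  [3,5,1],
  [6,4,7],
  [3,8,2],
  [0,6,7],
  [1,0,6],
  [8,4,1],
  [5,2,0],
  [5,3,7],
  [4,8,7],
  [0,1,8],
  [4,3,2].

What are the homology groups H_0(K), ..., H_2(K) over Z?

K has 9 vertices, 27 edges, 18 triangles.
rank ∂_0 = 0, rank ∂_1 = 8 ⇒ b_0 = 9 − 0 − 8 = 1; all invariant factors of ∂_1 are 1 so no torsion. So H_0 ≅ Z.
rank ∂_1 = 8, rank ∂_2 = 18 ⇒ b_1 = 27 − 8 − 18 = 1; ∂_2 has invariant factor(s) [2] giving torsion. So H_1 ≅ Z ⊕ Z/2.
rank ∂_2 = 18, rank ∂_3 = 0 ⇒ b_2 = 18 − 18 − 0 = 0. So H_2 ≅ 0.

H_0 = Z,  H_1 = Z ⊕ Z/2,  H_2 = 0.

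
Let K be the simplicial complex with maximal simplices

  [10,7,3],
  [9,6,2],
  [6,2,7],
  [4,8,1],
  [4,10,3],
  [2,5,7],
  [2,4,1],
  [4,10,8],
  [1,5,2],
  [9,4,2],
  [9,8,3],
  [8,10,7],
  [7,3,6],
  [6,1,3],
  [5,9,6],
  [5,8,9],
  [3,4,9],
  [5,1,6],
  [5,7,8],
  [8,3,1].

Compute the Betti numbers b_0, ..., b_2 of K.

b_0 = 1, b_1 = 1, b_2 = 0.

We work with the vertex ordering 1 < 2 < 3 < 4 < 5 < 6 < 7 < 8 < 9 < 10. The simplices of K, each written with vertices in increasing order, are:

  0-simplices (10): [1], [2], [3], [4], [5], [6], [7], [8], [9], [10]
  1-simplices (30): (30 of them)
  2-simplices (20): (20 of them)

so the chain groups are C_0 ≅ Z^10, C_1 ≅ Z^30, C_2 ≅ Z^20.

Boundary ∂_1: C_1 → C_0 sends each edge [p,q] (with p < q) to q − p. For instance
  ∂[2,4] = [4] − [2].
As a 10×30 matrix over Z this has rank 9, with invariant factors (1,1,1,1,1,1,1,1,1).

The boundary map ∂_2: C_2 → C_1 acts by ∂[p,q,r] = [q,r] − [p,r] + [p,q]. For instance
  ∂[1,3,8] = [3,8] − [1,8] + [1,3],
  ∂[5,8,9] = [8,9] − [5,9] + [5,8].
The 30×20 boundary matrix has rank 20 and Smith normal form diag(1,1,1,1,1,1,1,1,1,1,1,1,1,1,1,1,1,1,1,2).

Reading off H_k = ker ∂_k / im ∂_{k+1}:

  H_0: rank C_0 − rank ∂_1 = 10 − 9 = 1, and the invariant factors of ∂_1 are all 1, so H_0 ≅ Z.
  H_1: rank ker ∂_1 − rank ∂_2 = (30 − 9) − 20 = 1, and ∂_2 has invariant factor 2 > 1, so H_1 ≅ Z ⊕ Z/2.
  H_2: rank ker ∂_2 − rank ∂_3 = (20 − 20) − 0 = 0, and there is no ∂_3, so H_2 ≅ 0.

As a check, the Euler characteristic is 10 − 30 + 20 = 0, which agrees with 1 − 1 + 0 = 0.
(K is a triangulation of the Klein bottle.)

Hence the Betti numbers are b_0 = 1, b_1 = 1, b_2 = 0.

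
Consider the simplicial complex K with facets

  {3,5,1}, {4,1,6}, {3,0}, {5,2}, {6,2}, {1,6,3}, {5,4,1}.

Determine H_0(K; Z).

K has 7 vertices, 11 edges, 4 triangles.
rank ∂_0 = 0, rank ∂_1 = 6 ⇒ b_0 = 7 − 0 − 6 = 1; all invariant factors of ∂_1 are 1 so no torsion. So H_0 = Z.

H_0 = Z.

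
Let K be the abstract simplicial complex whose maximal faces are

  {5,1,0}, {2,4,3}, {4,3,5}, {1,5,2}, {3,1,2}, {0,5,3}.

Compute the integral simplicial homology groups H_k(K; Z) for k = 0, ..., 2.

Fix the vertex order 0 < 1 < 2 < 3 < 4 < 5 and write every simplex with vertices in increasing order. Then dim K = 2 and the simplices of K are:

  0-simplices (6): [0], [1], [2], [3], [4], [5]
  1-simplices (12): [0,1], [0,3], [0,5], [1,2], [1,3], [1,5], [2,3], [2,4], [2,5], [3,4], [3,5], [4,5]
  2-simplices (6): [0,1,5], [0,3,5], [1,2,3], [1,2,5], [2,3,4], [3,4,5]

giving chain groups C_0 ≅ Z^6, C_1 ≅ Z^12, C_2 ≅ Z^6.

The boundary map ∂_1: C_1 → C_0 is given by ∂[p,q] = [q] − [p]. For instance
  ∂[2,4] = [4] − [2].
The 6×12 boundary matrix has rank 5 and Smith normal form diag(1,1,1,1,1).

Boundary ∂_2: C_2 → C_1 sends each 2-simplex [p,q,r] to [q,r] − [p,r] + [p,q]. For instance
  ∂[1,2,3] = [2,3] − [1,3] + [1,2],
  ∂[0,1,5] = [1,5] − [0,5] + [0,1].
The resulting 12×6 matrix has rank 6, and its Smith normal form has invariant factors (1,1,1,1,1,1).

From H_k ≅ ker(∂_k) / im(∂_{k+1}) we obtain:

  H_0: rank C_0 − rank ∂_1 = 6 − 5 = 1, and the invariant factors of ∂_1 are all 1, so H_0 ≅ Z.
  H_1: rank ker ∂_1 − rank ∂_2 = (12 − 5) − 6 = 1, and the invariant factors of ∂_2 are all 1, so H_1 ≅ Z.
  H_2: rank ker ∂_2 − rank ∂_3 = (6 − 6) − 0 = 0, and there is no ∂_3, so H_2 ≅ 0.

As a check, the Euler characteristic is 6 − 12 + 6 = 0, which agrees with 1 − 1 + 0 = 0.

H_0 = Z,  H_1 = Z,  H_2 = 0.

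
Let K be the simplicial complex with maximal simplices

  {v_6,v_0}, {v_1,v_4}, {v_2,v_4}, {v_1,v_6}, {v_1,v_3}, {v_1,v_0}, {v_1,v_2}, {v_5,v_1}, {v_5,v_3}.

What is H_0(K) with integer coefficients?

We work with the vertex ordering v_0 < v_1 < v_2 < v_3 < v_4 < v_5 < v_6. The simplices of K, each written with vertices in increasing order, are:

  0-simplices (7): [v_0], [v_1], [v_2], [v_3], [v_4], [v_5], [v_6]
  1-simplices (9): [v_0,v_1], [v_0,v_6], [v_1,v_2], [v_1,v_3], [v_1,v_4], [v_1,v_5], [v_1,v_6], [v_2,v_4], [v_3,v_5]

so the chain groups are C_0 ≅ Z^7, C_1 ≅ Z^9.

∂_1: C_1 → C_0 is given by ∂[p,q] = [q] − [p].
The resulting 7×9 matrix has rank 6, and its Smith normal form has invariant factors (1,1,1,1,1,1).

Now H_k = ker ∂_k / im ∂_{k+1}, so:

  H_0: rank C_0 − rank ∂_1 = 7 − 6 = 1, and the invariant factors of ∂_1 are all 1, so H_0 = Z.

H_0 = Z.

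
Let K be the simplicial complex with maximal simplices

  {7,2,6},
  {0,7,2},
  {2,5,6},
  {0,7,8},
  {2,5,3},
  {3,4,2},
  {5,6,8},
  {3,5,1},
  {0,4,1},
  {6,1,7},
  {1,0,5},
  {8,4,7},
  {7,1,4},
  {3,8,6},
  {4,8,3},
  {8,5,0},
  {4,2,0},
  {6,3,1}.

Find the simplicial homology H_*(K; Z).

Fix the vertex order 0 < 1 < 2 < 3 < 4 < 5 < 6 < 7 < 8 and write every simplex with vertices in increasing order. Then dim K = 2 and the simplices of K are:

  0-simplices (9): [0], [1], [2], [3], [4], [5], [6], [7], [8]
  1-simplices (27): (27 of them)
  2-simplices (18): [0,1,4], [0,1,5], [0,2,4], [0,2,7], [0,5,8], [0,7,8], [1,3,5], [1,3,6], [1,4,7], [1,6,7], [2,3,4], [2,3,5], [2,5,6], [2,6,7], [3,4,8], [3,6,8], [4,7,8], [5,6,8]

Hence C_0 ≅ Z^9, C_1 ≅ Z^27, C_2 ≅ Z^18.

∂_1: C_1 → C_0 maps an edge to its endpoints' difference, ∂[p,q] = q − p. For instance
  ∂[1,6] = [6] − [1].
The 9×27 boundary matrix has rank 8 and Smith normal form diag(1,1,1,1,1,1,1,1).

The boundary map ∂_2: C_2 → C_1 maps a triangle to the signed sum of its edges. For instance
  ∂[1,3,6] = [3,6] − [1,6] + [1,3],
  ∂[0,7,8] = [7,8] − [0,8] + [0,7].
As a 27×18 matrix over Z this has rank 18, with invariant factors (1,1,1,1,1,1,1,1,1,1,1,1,1,1,1,1,1,2).

Reading off H_k = ker ∂_k / im ∂_{k+1}:

  H_0: rank C_0 − rank ∂_1 = 9 − 8 = 1, and the invariant factors of ∂_1 are all 1, so H_0 = Z.
  H_1: rank ker ∂_1 − rank ∂_2 = (27 − 8) − 18 = 1, and ∂_2 has invariant factor 2 > 1, so H_1 = Z ⊕ Z/2Z.
  H_2: rank ker ∂_2 − rank ∂_3 = (18 − 18) − 0 = 0, and there is no ∂_3, so H_2 = 0.

(K is a triangulation of the Klein bottle.)

H_0 = Z,  H_1 = Z ⊕ Z/2Z,  H_2 = 0.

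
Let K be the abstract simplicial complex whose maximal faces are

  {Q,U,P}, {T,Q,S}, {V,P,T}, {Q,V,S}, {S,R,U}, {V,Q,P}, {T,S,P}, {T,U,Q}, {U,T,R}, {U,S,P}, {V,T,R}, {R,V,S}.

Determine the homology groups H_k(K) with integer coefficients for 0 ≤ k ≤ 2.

H_0 ≅ Z,  H_1 ≅ Z/2Z,  H_2 = 0.

Fix the vertex order P < Q < R < S < T < U < V and write every simplex with vertices in increasing order. Then dim K = 2 and the simplices of K are:

  0-simplices (7): P, Q, R, S, T, U, V
  1-simplices (18): PQ, PS, PT, PU, PV, QS, QT, QU, QV, RS, RT, RU, RV, ST, SU, SV, TU, TV
  2-simplices (12): PQU, PQV, PST, PSU, PTV, QST, QSV, QTU, RSU, RSV, RTU, RTV

giving chain groups C_0 ≅ Z^7, C_1 ≅ Z^18, C_2 ≅ Z^12.

The boundary map ∂_1: C_1 → C_0 sends each edge [p,q] (with p < q) to q − p. For instance
  ∂QU = U − Q.
This gives a 7×18 integer matrix of rank 6; reducing to Smith normal form yields diagonal entries (1,1,1,1,1,1).

The boundary map ∂_2: C_2 → C_1 sends each 2-simplex [p,q,r] to [q,r] − [p,r] + [p,q]. For instance
  ∂RTV = TV − RV + RT,
  ∂PQV = QV − PV + PQ.
This gives a 18×12 integer matrix of rank 12; reducing to Smith normal form yields diagonal entries (1,1,1,1,1,1,1,1,1,1,1,2).

Computing H_k = (kernel of ∂_k) / (image of ∂_{k+1}):

  H_0: rank C_0 − rank ∂_1 = 7 − 6 = 1, and the invariant factors of ∂_1 are all 1, so H_0 ≅ Z.
  H_1: rank ker ∂_1 − rank ∂_2 = (18 − 6) − 12 = 0, and ∂_2 has invariant factor 2 > 1, so H_1 ≅ Z/2Z.
  H_2: rank ker ∂_2 − rank ∂_3 = (12 − 12) − 0 = 0, and there is no ∂_3, so H_2 ≅ 0.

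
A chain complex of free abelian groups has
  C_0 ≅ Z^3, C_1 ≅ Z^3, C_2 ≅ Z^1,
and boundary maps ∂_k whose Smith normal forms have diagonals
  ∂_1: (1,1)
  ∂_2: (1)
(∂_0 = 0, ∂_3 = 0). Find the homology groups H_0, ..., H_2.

H_0 ≅ Z,  H_1 = 0,  H_2 = 0.

H_0: b_0 = 3 − 0 − 2 = 1; torsion from ∂_1 factors > 1: none. So H_0 ≅ Z.
H_1: b_1 = 3 − 2 − 1 = 0; torsion from ∂_2 factors > 1: none. So H_1 ≅ 0.
H_2: b_2 = 1 − 1 − 0 = 0; torsion from ∂_3 factors > 1: none. So H_2 ≅ 0.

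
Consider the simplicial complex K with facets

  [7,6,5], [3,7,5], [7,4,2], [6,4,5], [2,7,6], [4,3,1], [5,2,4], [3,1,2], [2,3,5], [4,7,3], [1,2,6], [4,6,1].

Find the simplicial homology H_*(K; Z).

H_0 = Z,  H_1 = Z_2,  H_2 = 0.

We work with the vertex ordering 1 < 2 < 3 < 4 < 5 < 6 < 7. The simplices of K, each written with vertices in increasing order, are:

  0-simplices (7): [1], [2], [3], [4], [5], [6], [7]
  1-simplices (18): [1,2], [1,3], [1,4], [1,6], [2,3], [2,4], [2,5], [2,6], [2,7], [3,4], [3,5], [3,7], [4,5], [4,6], [4,7], [5,6], [5,7], [6,7]
  2-simplices (12): [1,2,3], [1,2,6], [1,3,4], [1,4,6], [2,3,5], [2,4,5], [2,4,7], [2,6,7], [3,4,7], [3,5,7], [4,5,6], [5,6,7]

so the chain groups are C_0 ≅ Z^7, C_1 ≅ Z^18, C_2 ≅ Z^12.

The boundary map ∂_1: C_1 → C_0 is given by ∂[p,q] = [q] − [p]. For instance
  ∂[2,4] = [4] − [2].
This gives a 7×18 integer matrix of rank 6; reducing to Smith normal form yields diagonal entries (1,1,1,1,1,1).

The boundary map ∂_2: C_2 → C_1 sends each 2-simplex [p,q,r] to [q,r] − [p,r] + [p,q]. For instance
  ∂[2,3,5] = [3,5] − [2,5] + [2,3],
  ∂[5,6,7] = [6,7] − [5,7] + [5,6].
This gives a 18×12 integer matrix of rank 12; reducing to Smith normal form yields diagonal entries (1,1,1,1,1,1,1,1,1,1,1,2).

From H_k ≅ ker(∂_k) / im(∂_{k+1}) we obtain:

  H_0: rank C_0 − rank ∂_1 = 7 − 6 = 1, and the invariant factors of ∂_1 are all 1, so H_0 = Z.
  H_1: rank ker ∂_1 − rank ∂_2 = (18 − 6) − 12 = 0, and ∂_2 has invariant factor 2 > 1, so H_1 = Z_2.
  H_2: rank ker ∂_2 − rank ∂_3 = (12 − 12) − 0 = 0, and there is no ∂_3, so H_2 = 0.

(K is a triangulation of the real projective plane RP^2.)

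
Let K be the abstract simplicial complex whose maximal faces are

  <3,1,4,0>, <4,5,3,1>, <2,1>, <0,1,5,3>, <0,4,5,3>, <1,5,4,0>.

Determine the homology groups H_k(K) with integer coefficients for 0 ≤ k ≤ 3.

Take the total order 0 < 1 < 2 < 3 < 4 < 5 on the vertex set. Then K (dimension 3) consists of the simplices:

  0-simplices (6): [0], [1], [2], [3], [4], [5]
  1-simplices (11): [0,1], [0,3], [0,4], [0,5], [1,2], [1,3], [1,4], [1,5], [3,4], [3,5], [4,5]
  2-simplices (10): [0,1,3], [0,1,4], [0,1,5], [0,3,4], [0,3,5], [0,4,5], [1,3,4], [1,3,5], [1,4,5], [3,4,5]
  3-simplices (5): [0,1,3,4], [0,1,3,5], [0,1,4,5], [0,3,4,5], [1,3,4,5]

Hence C_0 ≅ Z^6, C_1 ≅ Z^11, C_2 ≅ Z^10, C_3 ≅ Z^5.

The boundary map ∂_1: C_1 → C_0 is given by ∂[p,q] = [q] − [p]. For instance
  ∂[0,4] = [4] − [0].
The 6×11 boundary matrix has rank 5 and Smith normal form diag(1,1,1,1,1).

Boundary ∂_2: C_2 → C_1 maps a triangle to the signed sum of its edges. For instance
  ∂[0,3,5] = [3,5] − [0,5] + [0,3],
  ∂[1,3,5] = [3,5] − [1,5] + [1,3].
The resulting 11×10 matrix has rank 6, and its Smith normal form has invariant factors (1,1,1,1,1,1).

Boundary ∂_3: C_3 → C_2 sends each 3-simplex σ to the alternating sum Σ_i (−1)^i (σ with its i-th vertex removed). For instance
  ∂[0,1,4,5] = [1,4,5] − [0,4,5] + [0,1,5] − [0,1,4],
  ∂[0,3,4,5] = [3,4,5] − [0,4,5] + [0,3,5] − [0,3,4].
This gives a 10×5 integer matrix of rank 4; reducing to Smith normal form yields diagonal entries (1,1,1,1).

Reading off H_k = ker ∂_k / im ∂_{k+1}:

  H_0: rank C_0 − rank ∂_1 = 6 − 5 = 1, and the invariant factors of ∂_1 are all 1, so H_0 = Z.
  H_1: rank ker ∂_1 − rank ∂_2 = (11 − 5) − 6 = 0, and the invariant factors of ∂_2 are all 1, so H_1 = 0.
  H_2: rank ker ∂_2 − rank ∂_3 = (10 − 6) − 4 = 0, and the invariant factors of ∂_3 are all 1, so H_2 = 0.
  H_3: rank ker ∂_3 − rank ∂_4 = (5 − 4) − 0 = 1, and there is no ∂_4, so H_3 = Z.

As a check, the Euler characteristic is 6 − 11 + 10 − 5 = 0, which agrees with 1 − 0 + 0 − 1 = 0.

H_0 ≅ Z,  H_1 = 0,  H_2 = 0,  H_3 ≅ Z.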